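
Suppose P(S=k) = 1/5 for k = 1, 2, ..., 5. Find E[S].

E[S] = Σ s·P(S=s)
 = 1·1/5 + 2·1/5 + 3·1/5 + 4·1/5 + 5·1/5
 = 1/5 + 2/5 + 3/5 + 4/5 + 1
 = 3

3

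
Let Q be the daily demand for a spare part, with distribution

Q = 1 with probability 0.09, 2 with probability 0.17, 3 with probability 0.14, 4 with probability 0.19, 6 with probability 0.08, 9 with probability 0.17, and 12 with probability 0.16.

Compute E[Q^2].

E[Q^2] = Σ q^2·P(Q=q)
 = 1·0.09 + 4·0.17 + 9·0.14 + 16·0.19 + 36·0.08 + 81·0.17 + 144·0.16
 = 0.09 + 0.68 + 1.26 + 3.04 + 2.88 + 13.77 + 23.04
 = 44.76

44.76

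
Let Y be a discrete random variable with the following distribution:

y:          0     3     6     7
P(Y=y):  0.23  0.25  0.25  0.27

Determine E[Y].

E[Y] = Σ y·P(Y=y)
 = 0·0.23 + 3·0.25 + 6·0.25 + 7·0.27
 = 0 + 0.75 + 1.5 + 1.89
 = 4.14

4.14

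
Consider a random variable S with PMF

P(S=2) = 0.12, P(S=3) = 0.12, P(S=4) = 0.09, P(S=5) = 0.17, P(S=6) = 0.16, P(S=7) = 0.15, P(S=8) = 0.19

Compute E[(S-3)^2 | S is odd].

P(S is odd) = 0.12 + 0.17 + 0.15 = 0.44.
E[(S-3)^2 | S is odd] = [0·0.12 + 4·0.17 + 16·0.15] / 0.44
 = 3.08 / 0.44
 = 7

7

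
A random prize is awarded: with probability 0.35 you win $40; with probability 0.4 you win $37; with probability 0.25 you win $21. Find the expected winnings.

34.05

E[payout] = 40·0.35 + 37·0.4 + 21·0.25
 = 14 + 14.8 + 5.25
 = 34.05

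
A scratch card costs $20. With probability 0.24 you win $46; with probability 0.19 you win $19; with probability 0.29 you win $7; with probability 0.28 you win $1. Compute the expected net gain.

E[payout] = 46·0.24 + 19·0.19 + 7·0.29 + 1·0.28
 = 11.04 + 3.61 + 2.03 + 0.28
 = 16.96
Net = 16.96 - 20 = -3.04

-3.04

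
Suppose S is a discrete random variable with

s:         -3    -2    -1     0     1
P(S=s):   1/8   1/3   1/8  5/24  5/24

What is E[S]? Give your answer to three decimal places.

-0.958

E[S] = Σ s·P(S=s)
 = (-3)·1/8 + (-2)·1/3 + (-1)·1/8 + 0·5/24 + 1·5/24
 = (-3/8) + (-2/3) + (-1/8) + 0 + 5/24
 = -23/24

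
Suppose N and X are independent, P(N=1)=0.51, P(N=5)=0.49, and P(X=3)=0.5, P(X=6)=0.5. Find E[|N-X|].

E[|N-X|] = Σ_n Σ_x |n-x| · P(N=n)P(X=x)
 = 2·0.255 + 5·0.255 + 2·0.245 + 1·0.245
 = 0.51 + 1.275 + 0.49 + 0.245
 = 2.52

2.52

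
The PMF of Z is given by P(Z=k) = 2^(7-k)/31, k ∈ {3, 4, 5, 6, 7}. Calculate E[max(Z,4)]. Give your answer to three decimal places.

4.355

E[max(Z,4)] = Σ max(z,4)·P(Z=z)
 = 4·16/31 + 4·8/31 + 5·4/31 + 6·2/31 + 7·1/31
 = 64/31 + 32/31 + 20/31 + 12/31 + 7/31
 = 135/31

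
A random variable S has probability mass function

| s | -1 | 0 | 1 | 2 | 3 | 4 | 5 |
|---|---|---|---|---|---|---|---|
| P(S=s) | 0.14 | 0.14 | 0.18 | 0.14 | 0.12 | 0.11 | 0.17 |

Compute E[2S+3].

6.94

E[2S+3] = Σ (2s+3)·P(S=s)
 = 1·0.14 + 3·0.14 + 5·0.18 + 7·0.14 + 9·0.12 + 11·0.11 + 13·0.17
 = 0.14 + 0.42 + 0.9 + 0.98 + 1.08 + 1.21 + 2.21
 = 6.94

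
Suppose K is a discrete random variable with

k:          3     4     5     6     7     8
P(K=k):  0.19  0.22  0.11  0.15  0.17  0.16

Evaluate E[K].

E[K] = Σ k·P(K=k)
 = 3·0.19 + 4·0.22 + 5·0.11 + 6·0.15 + 7·0.17 + 8·0.16
 = 0.57 + 0.88 + 0.55 + 0.9 + 1.19 + 1.28
 = 5.37

5.37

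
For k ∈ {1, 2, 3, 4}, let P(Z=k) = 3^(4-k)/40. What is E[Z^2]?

2.65

E[Z^2] = Σ z^2·P(Z=z)
 = 1·27/40 + 4·9/40 + 9·3/40 + 16·1/40
 = 27/40 + 9/10 + 27/40 + 2/5
 = 53/20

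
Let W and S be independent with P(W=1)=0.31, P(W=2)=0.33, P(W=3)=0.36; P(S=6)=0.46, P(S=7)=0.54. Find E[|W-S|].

4.49

E[|W-S|] = Σ_w Σ_s |w-s| · P(W=w)P(S=s)
 = 5·0.1426 + 6·0.1674 + 4·0.1518 + 5·0.1782 + 3·0.1656 + 4·0.1944
 = 0.713 + 1.0044 + 0.6072 + 0.891 + 0.4968 + 0.7776
 = 4.49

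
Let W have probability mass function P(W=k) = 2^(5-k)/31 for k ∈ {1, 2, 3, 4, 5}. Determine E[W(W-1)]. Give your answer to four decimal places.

2.7097

E[W(W-1)] = Σ w(w-1)·P(W=w)
 = 0·16/31 + 2·8/31 + 6·4/31 + 12·2/31 + 20·1/31
 = 0 + 16/31 + 24/31 + 24/31 + 20/31
 = 84/31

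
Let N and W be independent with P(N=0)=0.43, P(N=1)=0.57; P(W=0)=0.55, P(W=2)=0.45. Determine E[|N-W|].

0.957

E[|N-W|] = Σ_n Σ_w |n-w| · P(N=n)P(W=w)
 = 0·0.2365 + 2·0.1935 + 1·0.3135 + 1·0.2565
 = 0 + 0.387 + 0.3135 + 0.2565
 = 0.957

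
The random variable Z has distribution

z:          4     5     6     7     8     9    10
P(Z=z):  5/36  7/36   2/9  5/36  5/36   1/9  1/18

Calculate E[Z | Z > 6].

P(Z > 6) = 5/36 + 5/36 + 1/9 + 1/18 = 4/9.
E[Z | Z > 6] = [7·5/36 + 8·5/36 + 9·1/9 + 10·1/18] / (4/9)
 = 131/36 / (4/9)
 = 131/16

8.1875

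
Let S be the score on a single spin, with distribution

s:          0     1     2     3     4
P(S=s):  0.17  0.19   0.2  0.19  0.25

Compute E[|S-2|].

1.22

E[|S-2|] = Σ |s-2|·P(S=s)
 = 2·0.17 + 1·0.19 + 0·0.2 + 1·0.19 + 2·0.25
 = 0.34 + 0.19 + 0 + 0.19 + 0.5
 = 1.22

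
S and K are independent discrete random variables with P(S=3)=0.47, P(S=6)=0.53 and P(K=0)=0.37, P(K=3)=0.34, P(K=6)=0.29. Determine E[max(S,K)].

4.9989

E[max(S,K)] = Σ_s Σ_k max(s,k) · P(S=s)P(K=k)
 = 3·0.1739 + 3·0.1598 + 6·0.1363 + 6·0.1961 + 6·0.1802 + 6·0.1537
 = 0.5217 + 0.4794 + 0.8178 + 1.1766 + 1.0812 + 0.9222
 = 4.9989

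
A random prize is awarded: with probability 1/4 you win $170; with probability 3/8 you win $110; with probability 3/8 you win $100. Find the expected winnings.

E[payout] = 170·1/4 + 110·3/8 + 100·3/8
 = 85/2 + 165/4 + 75/2
 = 485/4

121.25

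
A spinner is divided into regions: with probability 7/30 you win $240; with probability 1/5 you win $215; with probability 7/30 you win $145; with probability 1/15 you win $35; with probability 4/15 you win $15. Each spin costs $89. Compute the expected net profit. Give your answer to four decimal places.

50.1667

E[payout] = 240·7/30 + 215·1/5 + 145·7/30 + 35·1/15 + 15·4/15
 = 56 + 43 + 203/6 + 7/3 + 4
 = 835/6
Net = 835/6 - 89 = 301/6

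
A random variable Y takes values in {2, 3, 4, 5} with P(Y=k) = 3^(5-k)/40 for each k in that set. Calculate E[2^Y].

E[2^Y] = Σ 2^y·P(Y=y)
 = 4·27/40 + 8·9/40 + 16·3/40 + 32·1/40
 = 27/10 + 9/5 + 6/5 + 4/5
 = 13/2

6.5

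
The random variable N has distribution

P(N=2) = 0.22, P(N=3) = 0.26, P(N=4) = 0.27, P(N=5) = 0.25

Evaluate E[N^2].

E[N^2] = Σ n^2·P(N=n)
 = 4·0.22 + 9·0.26 + 16·0.27 + 25·0.25
 = 0.88 + 2.34 + 4.32 + 6.25
 = 13.79

13.79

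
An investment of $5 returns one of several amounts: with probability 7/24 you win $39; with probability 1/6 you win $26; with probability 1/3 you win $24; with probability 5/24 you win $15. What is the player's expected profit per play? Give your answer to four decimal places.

E[payout] = 39·7/24 + 26·1/6 + 24·1/3 + 15·5/24
 = 91/8 + 13/3 + 8 + 25/8
 = 161/6
Net = 161/6 - 5 = 131/6

21.8333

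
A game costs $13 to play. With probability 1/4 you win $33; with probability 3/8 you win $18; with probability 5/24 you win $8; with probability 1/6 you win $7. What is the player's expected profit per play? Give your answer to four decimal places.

4.8333

E[payout] = 33·1/4 + 18·3/8 + 8·5/24 + 7·1/6
 = 33/4 + 27/4 + 5/3 + 7/6
 = 107/6
Net = 107/6 - 13 = 29/6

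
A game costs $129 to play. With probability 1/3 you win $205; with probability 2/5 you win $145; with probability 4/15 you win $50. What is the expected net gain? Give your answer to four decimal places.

10.6667

E[payout] = 205·1/3 + 145·2/5 + 50·4/15
 = 205/3 + 58 + 40/3
 = 419/3
Net = 419/3 - 129 = 32/3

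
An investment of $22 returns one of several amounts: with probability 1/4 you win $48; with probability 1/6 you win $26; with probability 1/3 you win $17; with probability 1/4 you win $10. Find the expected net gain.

2.5

E[payout] = 48·1/4 + 26·1/6 + 17·1/3 + 10·1/4
 = 12 + 13/3 + 17/3 + 5/2
 = 49/2
Net = 49/2 - 22 = 5/2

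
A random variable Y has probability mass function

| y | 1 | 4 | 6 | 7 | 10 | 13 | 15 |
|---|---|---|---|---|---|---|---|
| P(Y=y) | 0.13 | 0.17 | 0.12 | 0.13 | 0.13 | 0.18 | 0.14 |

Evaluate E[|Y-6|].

E[|Y-6|] = Σ |y-6|·P(Y=y)
 = 5·0.13 + 2·0.17 + 0·0.12 + 1·0.13 + 4·0.13 + 7·0.18 + 9·0.14
 = 0.65 + 0.34 + 0 + 0.13 + 0.52 + 1.26 + 1.26
 = 4.16

4.16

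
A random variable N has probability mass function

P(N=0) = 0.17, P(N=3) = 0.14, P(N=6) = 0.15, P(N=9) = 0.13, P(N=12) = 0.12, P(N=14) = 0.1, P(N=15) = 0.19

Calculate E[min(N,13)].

7.7

E[min(N,13)] = Σ min(n,13)·P(N=n)
 = 0·0.17 + 3·0.14 + 6·0.15 + 9·0.13 + 12·0.12 + 13·0.1 + 13·0.19
 = 0 + 0.42 + 0.9 + 1.17 + 1.44 + 1.3 + 2.47
 = 7.7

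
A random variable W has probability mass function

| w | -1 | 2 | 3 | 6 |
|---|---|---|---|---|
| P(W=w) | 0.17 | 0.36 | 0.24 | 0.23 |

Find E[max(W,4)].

E[max(W,4)] = Σ max(w,4)·P(W=w)
 = 4·0.17 + 4·0.36 + 4·0.24 + 6·0.23
 = 0.68 + 1.44 + 0.96 + 1.38
 = 4.46

4.46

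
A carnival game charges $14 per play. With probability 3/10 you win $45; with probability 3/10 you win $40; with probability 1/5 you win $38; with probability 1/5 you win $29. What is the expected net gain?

24.9

E[payout] = 45·3/10 + 40·3/10 + 38·1/5 + 29·1/5
 = 27/2 + 12 + 38/5 + 29/5
 = 389/10
Net = 389/10 - 14 = 249/10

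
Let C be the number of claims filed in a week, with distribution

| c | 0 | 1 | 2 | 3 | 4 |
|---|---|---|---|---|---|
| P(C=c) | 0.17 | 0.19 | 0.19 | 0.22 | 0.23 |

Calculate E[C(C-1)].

E[C(C-1)] = Σ c(c-1)·P(C=c)
 = 0·0.17 + 0·0.19 + 2·0.19 + 6·0.22 + 12·0.23
 = 0 + 0 + 0.38 + 1.32 + 2.76
 = 4.46

4.46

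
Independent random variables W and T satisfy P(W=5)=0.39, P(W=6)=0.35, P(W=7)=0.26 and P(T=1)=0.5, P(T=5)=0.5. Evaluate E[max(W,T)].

5.87

E[max(W,T)] = Σ_w Σ_t max(w,t) · P(W=w)P(T=t)
 = 5·0.195 + 5·0.195 + 6·0.175 + 6·0.175 + 7·0.13 + 7·0.13
 = 0.975 + 0.975 + 1.05 + 1.05 + 0.91 + 0.91
 = 5.87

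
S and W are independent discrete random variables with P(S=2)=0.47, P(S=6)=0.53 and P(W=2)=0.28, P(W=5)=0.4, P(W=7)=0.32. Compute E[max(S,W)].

5.6056

E[max(S,W)] = Σ_s Σ_w max(s,w) · P(S=s)P(W=w)
 = 2·0.1316 + 5·0.188 + 7·0.1504 + 6·0.1484 + 6·0.212 + 7·0.1696
 = 0.2632 + 0.94 + 1.0528 + 0.8904 + 1.272 + 1.1872
 = 5.6056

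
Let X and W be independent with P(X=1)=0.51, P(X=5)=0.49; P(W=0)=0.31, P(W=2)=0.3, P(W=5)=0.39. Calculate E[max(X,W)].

3.9086

E[max(X,W)] = Σ_x Σ_w max(x,w) · P(X=x)P(W=w)
 = 1·0.1581 + 2·0.153 + 5·0.1989 + 5·0.1519 + 5·0.147 + 5·0.1911
 = 0.1581 + 0.306 + 0.9945 + 0.7595 + 0.735 + 0.9555
 = 3.9086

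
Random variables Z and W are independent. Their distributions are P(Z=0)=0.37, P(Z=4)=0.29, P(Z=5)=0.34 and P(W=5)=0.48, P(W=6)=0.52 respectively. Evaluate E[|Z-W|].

2.66

E[|Z-W|] = Σ_z Σ_w |z-w| · P(Z=z)P(W=w)
 = 5·0.1776 + 6·0.1924 + 1·0.1392 + 2·0.1508 + 0·0.1632 + 1·0.1768
 = 0.888 + 1.1544 + 0.1392 + 0.3016 + 0 + 0.1768
 = 2.66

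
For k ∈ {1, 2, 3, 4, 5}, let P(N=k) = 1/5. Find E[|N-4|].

E[|N-4|] = Σ |n-4|·P(N=n)
 = 3·1/5 + 2·1/5 + 1·1/5 + 0·1/5 + 1·1/5
 = 3/5 + 2/5 + 1/5 + 0 + 1/5
 = 7/5

1.4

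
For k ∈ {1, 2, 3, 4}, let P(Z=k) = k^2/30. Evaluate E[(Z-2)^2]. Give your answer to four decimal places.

E[(Z-2)^2] = Σ (z-2)^2·P(Z=z)
 = 1·1/30 + 0·2/15 + 1·3/10 + 4·8/15
 = 1/30 + 0 + 3/10 + 32/15
 = 37/15

2.4667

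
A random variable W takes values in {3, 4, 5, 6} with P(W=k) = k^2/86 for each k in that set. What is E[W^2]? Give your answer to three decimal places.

26.256

E[W^2] = Σ w^2·P(W=w)
 = 9·9/86 + 16·8/43 + 25·25/86 + 36·18/43
 = 81/86 + 128/43 + 625/86 + 648/43
 = 1129/43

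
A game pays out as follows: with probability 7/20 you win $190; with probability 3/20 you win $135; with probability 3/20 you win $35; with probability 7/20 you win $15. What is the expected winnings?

E[payout] = 190·7/20 + 135·3/20 + 35·3/20 + 15·7/20
 = 133/2 + 81/4 + 21/4 + 21/4
 = 389/4

97.25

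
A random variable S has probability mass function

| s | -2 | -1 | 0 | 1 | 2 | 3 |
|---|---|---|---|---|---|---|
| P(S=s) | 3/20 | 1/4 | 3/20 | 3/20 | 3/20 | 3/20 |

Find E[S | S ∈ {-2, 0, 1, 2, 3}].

0.8

P(S ∈ {-2, 0, 1, 2, 3}) = 3/20 + 3/20 + 3/20 + 3/20 + 3/20 = 3/4.
E[S | S ∈ {-2, 0, 1, 2, 3}] = [(-2)·3/20 + 0·3/20 + 1·3/20 + 2·3/20 + 3·3/20] / (3/4)
 = 3/5 / (3/4)
 = 4/5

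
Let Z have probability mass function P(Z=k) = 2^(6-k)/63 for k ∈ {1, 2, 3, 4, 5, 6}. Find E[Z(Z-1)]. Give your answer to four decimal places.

E[Z(Z-1)] = Σ z(z-1)·P(Z=z)
 = 0·32/63 + 2·16/63 + 6·8/63 + 12·4/63 + 20·2/63 + 30·1/63
 = 0 + 32/63 + 16/21 + 16/21 + 40/63 + 10/21
 = 22/7

3.1429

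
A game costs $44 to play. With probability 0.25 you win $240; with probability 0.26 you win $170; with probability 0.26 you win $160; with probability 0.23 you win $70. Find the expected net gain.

E[payout] = 240·0.25 + 170·0.26 + 160·0.26 + 70·0.23
 = 60 + 44.2 + 41.6 + 16.1
 = 161.9
Net = 161.9 - 44 = 117.9

117.9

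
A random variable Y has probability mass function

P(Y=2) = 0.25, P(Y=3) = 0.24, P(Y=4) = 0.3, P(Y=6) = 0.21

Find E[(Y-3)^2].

2.44

E[(Y-3)^2] = Σ (y-3)^2·P(Y=y)
 = 1·0.25 + 0·0.24 + 1·0.3 + 9·0.21
 = 0.25 + 0 + 0.3 + 1.89
 = 2.44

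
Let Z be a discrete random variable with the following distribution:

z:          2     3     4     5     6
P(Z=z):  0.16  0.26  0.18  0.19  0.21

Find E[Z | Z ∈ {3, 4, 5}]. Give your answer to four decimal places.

3.8889

P(Z ∈ {3, 4, 5}) = 0.26 + 0.18 + 0.19 = 0.63.
E[Z | Z ∈ {3, 4, 5}] = [3·0.26 + 4·0.18 + 5·0.19] / 0.63
 = 2.45 / 0.63
 = 35/9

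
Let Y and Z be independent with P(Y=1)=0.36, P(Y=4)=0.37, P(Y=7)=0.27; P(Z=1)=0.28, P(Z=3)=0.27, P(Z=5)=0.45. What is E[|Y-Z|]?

E[|Y-Z|] = Σ_y Σ_z |y-z| · P(Y=y)P(Z=z)
 = 0·0.1008 + 2·0.0972 + 4·0.162 + 3·0.1036 + 1·0.0999 + 1·0.1665 + 6·0.0756 + 4·0.0729 + 2·0.1215
 = 0 + 0.1944 + 0.648 + 0.3108 + 0.0999 + 0.1665 + 0.4536 + 0.2916 + 0.243
 = 2.4078

2.4078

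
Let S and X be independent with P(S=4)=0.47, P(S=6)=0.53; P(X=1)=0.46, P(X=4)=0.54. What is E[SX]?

13.2572

E[SX] = Σ_s Σ_x sx · P(S=s)P(X=x)
 = 4·0.2162 + 16·0.2538 + 6·0.2438 + 24·0.2862
 = 0.8648 + 4.0608 + 1.4628 + 6.8688
 = 13.2572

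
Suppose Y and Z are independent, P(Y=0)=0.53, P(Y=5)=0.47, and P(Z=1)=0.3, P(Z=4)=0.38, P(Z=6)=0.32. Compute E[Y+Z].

E[Y+Z] = Σ_y Σ_z (y+z) · P(Y=y)P(Z=z)
 = 1·0.159 + 4·0.2014 + 6·0.1696 + 6·0.141 + 9·0.1786 + 11·0.1504
 = 0.159 + 0.8056 + 1.0176 + 0.846 + 1.6074 + 1.6544
 = 6.09

6.09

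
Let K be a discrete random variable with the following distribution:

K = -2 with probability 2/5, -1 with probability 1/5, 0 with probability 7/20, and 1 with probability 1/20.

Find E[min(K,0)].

-1

E[min(K,0)] = Σ min(k,0)·P(K=k)
 = (-2)·2/5 + (-1)·1/5 + 0·7/20 + 0·1/20
 = (-4/5) + (-1/5) + 0 + 0
 = -1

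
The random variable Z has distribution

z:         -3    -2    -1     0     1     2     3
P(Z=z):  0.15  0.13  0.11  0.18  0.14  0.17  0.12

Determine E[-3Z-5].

E[-3Z-5] = Σ (-3z-5)·P(Z=z)
 = 4·0.15 + 1·0.13 + (-2)·0.11 + (-5)·0.18 + (-8)·0.14 + (-11)·0.17 + (-14)·0.12
 = 0.6 + 0.13 + (-0.22) + (-0.9) + (-1.12) + (-1.87) + (-1.68)
 = -5.06

-5.06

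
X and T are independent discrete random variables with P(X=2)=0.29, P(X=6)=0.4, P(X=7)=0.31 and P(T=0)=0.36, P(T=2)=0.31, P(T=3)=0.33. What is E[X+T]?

6.76

E[X+T] = Σ_x Σ_t (x+t) · P(X=x)P(T=t)
 = 2·0.1044 + 4·0.0899 + 5·0.0957 + 6·0.144 + 8·0.124 + 9·0.132 + 7·0.1116 + 9·0.0961 + 10·0.1023
 = 0.2088 + 0.3596 + 0.4785 + 0.864 + 0.992 + 1.188 + 0.7812 + 0.8649 + 1.023
 = 6.76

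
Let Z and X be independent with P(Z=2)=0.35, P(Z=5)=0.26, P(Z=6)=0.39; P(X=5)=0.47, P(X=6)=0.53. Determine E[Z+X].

9.87

E[Z+X] = Σ_z Σ_x (z+x) · P(Z=z)P(X=x)
 = 7·0.1645 + 8·0.1855 + 10·0.1222 + 11·0.1378 + 11·0.1833 + 12·0.2067
 = 1.1515 + 1.484 + 1.222 + 1.5158 + 2.0163 + 2.4804
 = 9.87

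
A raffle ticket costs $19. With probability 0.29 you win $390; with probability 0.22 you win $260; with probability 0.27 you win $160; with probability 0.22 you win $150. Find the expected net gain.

227.5

E[payout] = 390·0.29 + 260·0.22 + 160·0.27 + 150·0.22
 = 113.1 + 57.2 + 43.2 + 33
 = 246.5
Net = 246.5 - 19 = 227.5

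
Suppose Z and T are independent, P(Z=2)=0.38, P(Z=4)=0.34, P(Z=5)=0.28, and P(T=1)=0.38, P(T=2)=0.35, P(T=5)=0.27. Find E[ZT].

8.5536

E[ZT] = Σ_z Σ_t zt · P(Z=z)P(T=t)
 = 2·0.1444 + 4·0.133 + 10·0.1026 + 4·0.1292 + 8·0.119 + 20·0.0918 + 5·0.1064 + 10·0.098 + 25·0.0756
 = 0.2888 + 0.532 + 1.026 + 0.5168 + 0.952 + 1.836 + 0.532 + 0.98 + 1.89
 = 8.5536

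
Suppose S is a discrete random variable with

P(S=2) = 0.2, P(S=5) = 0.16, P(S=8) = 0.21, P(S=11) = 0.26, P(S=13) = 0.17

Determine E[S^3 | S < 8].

60

P(S < 8) = 0.2 + 0.16 = 0.36.
E[S^3 | S < 8] = [8·0.2 + 125·0.16] / 0.36
 = 21.6 / 0.36
 = 60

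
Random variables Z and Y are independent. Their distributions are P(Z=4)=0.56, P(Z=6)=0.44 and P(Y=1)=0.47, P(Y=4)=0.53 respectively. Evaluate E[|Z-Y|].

2.29

E[|Z-Y|] = Σ_z Σ_y |z-y| · P(Z=z)P(Y=y)
 = 3·0.2632 + 0·0.2968 + 5·0.2068 + 2·0.2332
 = 0.7896 + 0 + 1.034 + 0.4664
 = 2.29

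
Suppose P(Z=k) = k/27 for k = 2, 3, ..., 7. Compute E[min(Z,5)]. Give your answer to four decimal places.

4.4074

E[min(Z,5)] = Σ min(z,5)·P(Z=z)
 = 2·2/27 + 3·1/9 + 4·4/27 + 5·5/27 + 5·2/9 + 5·7/27
 = 4/27 + 1/3 + 16/27 + 25/27 + 10/9 + 35/27
 = 119/27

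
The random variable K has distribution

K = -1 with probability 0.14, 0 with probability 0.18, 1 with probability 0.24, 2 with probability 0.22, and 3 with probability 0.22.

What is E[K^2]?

E[K^2] = Σ k^2·P(K=k)
 = 1·0.14 + 0·0.18 + 1·0.24 + 4·0.22 + 9·0.22
 = 0.14 + 0 + 0.24 + 0.88 + 1.98
 = 3.24

3.24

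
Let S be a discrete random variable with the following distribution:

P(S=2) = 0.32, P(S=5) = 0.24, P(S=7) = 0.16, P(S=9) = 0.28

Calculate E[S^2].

E[S^2] = Σ s^2·P(S=s)
 = 4·0.32 + 25·0.24 + 49·0.16 + 81·0.28
 = 1.28 + 6 + 7.84 + 22.68
 = 37.8

37.8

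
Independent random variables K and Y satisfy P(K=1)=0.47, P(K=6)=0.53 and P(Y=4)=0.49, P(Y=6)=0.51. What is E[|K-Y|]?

2.4088

E[|K-Y|] = Σ_k Σ_y |k-y| · P(K=k)P(Y=y)
 = 3·0.2303 + 5·0.2397 + 2·0.2597 + 0·0.2703
 = 0.6909 + 1.1985 + 0.5194 + 0
 = 2.4088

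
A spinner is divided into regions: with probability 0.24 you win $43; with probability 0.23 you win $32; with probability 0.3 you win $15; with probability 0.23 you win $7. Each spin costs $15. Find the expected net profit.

E[payout] = 43·0.24 + 32·0.23 + 15·0.3 + 7·0.23
 = 10.32 + 7.36 + 4.5 + 1.61
 = 23.79
Net = 23.79 - 15 = 8.79

8.79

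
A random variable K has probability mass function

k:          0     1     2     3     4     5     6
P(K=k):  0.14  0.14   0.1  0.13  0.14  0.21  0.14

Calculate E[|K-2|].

2.02

E[|K-2|] = Σ |k-2|·P(K=k)
 = 2·0.14 + 1·0.14 + 0·0.1 + 1·0.13 + 2·0.14 + 3·0.21 + 4·0.14
 = 0.28 + 0.14 + 0 + 0.13 + 0.28 + 0.63 + 0.56
 = 2.02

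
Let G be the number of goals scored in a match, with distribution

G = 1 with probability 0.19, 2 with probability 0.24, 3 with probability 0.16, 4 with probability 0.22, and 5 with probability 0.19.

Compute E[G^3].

E[G^3] = Σ g^3·P(G=g)
 = 1·0.19 + 8·0.24 + 27·0.16 + 64·0.22 + 125·0.19
 = 0.19 + 1.92 + 4.32 + 14.08 + 23.75
 = 44.26

44.26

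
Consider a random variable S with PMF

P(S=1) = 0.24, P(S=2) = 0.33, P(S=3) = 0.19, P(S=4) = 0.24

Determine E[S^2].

7.11

E[S^2] = Σ s^2·P(S=s)
 = 1·0.24 + 4·0.33 + 9·0.19 + 16·0.24
 = 0.24 + 1.32 + 1.71 + 3.84
 = 7.11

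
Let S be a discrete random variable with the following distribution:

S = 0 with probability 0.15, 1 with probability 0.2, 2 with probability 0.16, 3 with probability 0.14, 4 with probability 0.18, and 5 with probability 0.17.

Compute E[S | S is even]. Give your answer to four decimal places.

P(S is even) = 0.15 + 0.16 + 0.18 = 0.49.
E[S | S is even] = [0·0.15 + 2·0.16 + 4·0.18] / 0.49
 = 1.04 / 0.49
 = 104/49

2.1224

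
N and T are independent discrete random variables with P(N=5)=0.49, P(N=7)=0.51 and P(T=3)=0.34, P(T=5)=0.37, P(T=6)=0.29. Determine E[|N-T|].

E[|N-T|] = Σ_n Σ_t |n-t| · P(N=n)P(T=t)
 = 2·0.1666 + 0·0.1813 + 1·0.1421 + 4·0.1734 + 2·0.1887 + 1·0.1479
 = 0.3332 + 0 + 0.1421 + 0.6936 + 0.3774 + 0.1479
 = 1.6942

1.6942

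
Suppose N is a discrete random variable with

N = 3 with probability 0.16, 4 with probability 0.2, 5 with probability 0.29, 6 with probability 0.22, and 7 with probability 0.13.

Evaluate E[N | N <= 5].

P(N <= 5) = 0.16 + 0.2 + 0.29 = 0.65.
E[N | N <= 5] = [3·0.16 + 4·0.2 + 5·0.29] / 0.65
 = 2.73 / 0.65
 = 21/5

4.2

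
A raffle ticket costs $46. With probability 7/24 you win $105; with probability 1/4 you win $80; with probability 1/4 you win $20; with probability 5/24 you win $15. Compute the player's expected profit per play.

12.75

E[payout] = 105·7/24 + 80·1/4 + 20·1/4 + 15·5/24
 = 245/8 + 20 + 5 + 25/8
 = 235/4
Net = 235/4 - 46 = 51/4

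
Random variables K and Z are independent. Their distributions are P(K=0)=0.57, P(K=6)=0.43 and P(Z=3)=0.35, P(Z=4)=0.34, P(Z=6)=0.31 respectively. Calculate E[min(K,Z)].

E[min(K,Z)] = Σ_k Σ_z min(k,z) · P(K=k)P(Z=z)
 = 0·0.1995 + 0·0.1938 + 0·0.1767 + 3·0.1505 + 4·0.1462 + 6·0.1333
 = 0 + 0 + 0 + 0.4515 + 0.5848 + 0.7998
 = 1.8361

1.8361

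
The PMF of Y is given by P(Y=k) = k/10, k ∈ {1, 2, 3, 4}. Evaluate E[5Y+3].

18

E[5Y+3] = Σ (5y+3)·P(Y=y)
 = 8·1/10 + 13·1/5 + 18·3/10 + 23·2/5
 = 4/5 + 13/5 + 27/5 + 46/5
 = 18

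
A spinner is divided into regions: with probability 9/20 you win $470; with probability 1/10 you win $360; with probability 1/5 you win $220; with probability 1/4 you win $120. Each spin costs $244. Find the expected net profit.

77.5

E[payout] = 470·9/20 + 360·1/10 + 220·1/5 + 120·1/4
 = 423/2 + 36 + 44 + 30
 = 643/2
Net = 643/2 - 244 = 155/2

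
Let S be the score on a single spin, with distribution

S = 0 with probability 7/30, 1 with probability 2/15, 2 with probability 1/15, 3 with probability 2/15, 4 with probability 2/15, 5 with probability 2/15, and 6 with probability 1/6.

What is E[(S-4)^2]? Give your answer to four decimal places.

E[(S-4)^2] = Σ (s-4)^2·P(S=s)
 = 16·7/30 + 9·2/15 + 4·1/15 + 1·2/15 + 0·2/15 + 1·2/15 + 4·1/6
 = 56/15 + 6/5 + 4/15 + 2/15 + 0 + 2/15 + 2/3
 = 92/15

6.1333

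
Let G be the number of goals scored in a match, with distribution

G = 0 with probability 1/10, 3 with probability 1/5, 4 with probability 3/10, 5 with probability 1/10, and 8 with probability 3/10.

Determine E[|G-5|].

E[|G-5|] = Σ |g-5|·P(G=g)
 = 5·1/10 + 2·1/5 + 1·3/10 + 0·1/10 + 3·3/10
 = 1/2 + 2/5 + 3/10 + 0 + 9/10
 = 21/10

2.1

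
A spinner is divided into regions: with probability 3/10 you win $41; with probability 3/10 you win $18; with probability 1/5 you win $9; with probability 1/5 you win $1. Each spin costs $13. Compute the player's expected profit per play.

E[payout] = 41·3/10 + 18·3/10 + 9·1/5 + 1·1/5
 = 123/10 + 27/5 + 9/5 + 1/5
 = 197/10
Net = 197/10 - 13 = 67/10

6.7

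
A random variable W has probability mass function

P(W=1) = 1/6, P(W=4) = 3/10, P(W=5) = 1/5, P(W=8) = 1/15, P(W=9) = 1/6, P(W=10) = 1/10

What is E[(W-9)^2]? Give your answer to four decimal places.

21.5333

E[(W-9)^2] = Σ (w-9)^2·P(W=w)
 = 64·1/6 + 25·3/10 + 16·1/5 + 1·1/15 + 0·1/6 + 1·1/10
 = 32/3 + 15/2 + 16/5 + 1/15 + 0 + 1/10
 = 323/15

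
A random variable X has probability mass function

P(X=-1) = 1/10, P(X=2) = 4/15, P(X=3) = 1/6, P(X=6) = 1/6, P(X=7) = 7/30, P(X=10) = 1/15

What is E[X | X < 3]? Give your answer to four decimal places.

P(X < 3) = 1/10 + 4/15 = 11/30.
E[X | X < 3] = [(-1)·1/10 + 2·4/15] / (11/30)
 = 13/30 / (11/30)
 = 13/11

1.1818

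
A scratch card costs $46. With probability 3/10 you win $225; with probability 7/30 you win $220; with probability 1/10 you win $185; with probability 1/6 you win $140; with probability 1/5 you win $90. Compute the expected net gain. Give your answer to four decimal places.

E[payout] = 225·3/10 + 220·7/30 + 185·1/10 + 140·1/6 + 90·1/5
 = 135/2 + 154/3 + 37/2 + 70/3 + 18
 = 536/3
Net = 536/3 - 46 = 398/3

132.6667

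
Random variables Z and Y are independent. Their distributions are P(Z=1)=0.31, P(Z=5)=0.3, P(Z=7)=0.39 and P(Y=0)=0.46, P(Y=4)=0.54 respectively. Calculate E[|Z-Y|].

E[|Z-Y|] = Σ_z Σ_y |z-y| · P(Z=z)P(Y=y)
 = 1·0.1426 + 3·0.1674 + 5·0.138 + 1·0.162 + 7·0.1794 + 3·0.2106
 = 0.1426 + 0.5022 + 0.69 + 0.162 + 1.2558 + 0.6318
 = 3.3844

3.3844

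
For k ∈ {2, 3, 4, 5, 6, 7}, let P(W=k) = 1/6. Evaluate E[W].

4.5

E[W] = Σ w·P(W=w)
 = 2·1/6 + 3·1/6 + 4·1/6 + 5·1/6 + 6·1/6 + 7·1/6
 = 1/3 + 1/2 + 2/3 + 5/6 + 1 + 7/6
 = 9/2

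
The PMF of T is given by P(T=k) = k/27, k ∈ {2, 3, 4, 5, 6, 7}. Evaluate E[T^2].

29

E[T^2] = Σ t^2·P(T=t)
 = 4·2/27 + 9·1/9 + 16·4/27 + 25·5/27 + 36·2/9 + 49·7/27
 = 8/27 + 1 + 64/27 + 125/27 + 8 + 343/27
 = 29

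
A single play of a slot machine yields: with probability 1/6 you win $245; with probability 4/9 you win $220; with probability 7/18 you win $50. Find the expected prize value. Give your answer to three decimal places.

158.056

E[payout] = 245·1/6 + 220·4/9 + 50·7/18
 = 245/6 + 880/9 + 175/9
 = 2845/18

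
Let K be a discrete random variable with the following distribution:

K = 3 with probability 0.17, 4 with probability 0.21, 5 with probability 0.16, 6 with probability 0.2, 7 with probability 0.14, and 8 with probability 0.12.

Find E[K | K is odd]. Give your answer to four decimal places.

4.8723

P(K is odd) = 0.17 + 0.16 + 0.14 = 0.47.
E[K | K is odd] = [3·0.17 + 5·0.16 + 7·0.14] / 0.47
 = 2.29 / 0.47
 = 229/47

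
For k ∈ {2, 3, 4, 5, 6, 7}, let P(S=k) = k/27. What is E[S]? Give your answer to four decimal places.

5.1481

E[S] = Σ s·P(S=s)
 = 2·2/27 + 3·1/9 + 4·4/27 + 5·5/27 + 6·2/9 + 7·7/27
 = 4/27 + 1/3 + 16/27 + 25/27 + 4/3 + 49/27
 = 139/27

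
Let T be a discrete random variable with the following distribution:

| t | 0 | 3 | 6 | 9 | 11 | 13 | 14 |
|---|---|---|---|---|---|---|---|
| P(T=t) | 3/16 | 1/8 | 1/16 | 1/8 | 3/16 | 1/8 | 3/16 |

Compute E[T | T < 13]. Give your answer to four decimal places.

P(T < 13) = 3/16 + 1/8 + 1/16 + 1/8 + 3/16 = 11/16.
E[T | T < 13] = [0·3/16 + 3·1/8 + 6·1/16 + 9·1/8 + 11·3/16] / (11/16)
 = 63/16 / (11/16)
 = 63/11

5.7273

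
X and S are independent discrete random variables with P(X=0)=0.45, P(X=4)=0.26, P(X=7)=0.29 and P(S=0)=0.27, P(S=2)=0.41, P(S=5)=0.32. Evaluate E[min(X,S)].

E[min(X,S)] = Σ_x Σ_s min(x,s) · P(X=x)P(S=s)
 = 0·0.1215 + 0·0.1845 + 0·0.144 + 0·0.0702 + 2·0.1066 + 4·0.0832 + 0·0.0783 + 2·0.1189 + 5·0.0928
 = 0 + 0 + 0 + 0 + 0.2132 + 0.3328 + 0 + 0.2378 + 0.464
 = 1.2478

1.2478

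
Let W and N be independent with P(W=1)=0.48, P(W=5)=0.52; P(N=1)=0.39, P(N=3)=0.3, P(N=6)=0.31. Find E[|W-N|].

E[|W-N|] = Σ_w Σ_n |w-n| · P(W=w)P(N=n)
 = 0·0.1872 + 2·0.144 + 5·0.1488 + 4·0.2028 + 2·0.156 + 1·0.1612
 = 0 + 0.288 + 0.744 + 0.8112 + 0.312 + 0.1612
 = 2.3164

2.3164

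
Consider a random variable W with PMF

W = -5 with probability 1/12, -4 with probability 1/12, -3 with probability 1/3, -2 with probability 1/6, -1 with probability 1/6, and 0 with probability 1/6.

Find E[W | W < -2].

-3.5

P(W < -2) = 1/12 + 1/12 + 1/3 = 1/2.
E[W | W < -2] = [(-5)·1/12 + (-4)·1/12 + (-3)·1/3] / (1/2)
 = -7/4 / (1/2)
 = -7/2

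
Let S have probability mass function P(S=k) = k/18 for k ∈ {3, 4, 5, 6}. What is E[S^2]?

24

E[S^2] = Σ s^2·P(S=s)
 = 9·1/6 + 16·2/9 + 25·5/18 + 36·1/3
 = 3/2 + 32/9 + 125/18 + 12
 = 24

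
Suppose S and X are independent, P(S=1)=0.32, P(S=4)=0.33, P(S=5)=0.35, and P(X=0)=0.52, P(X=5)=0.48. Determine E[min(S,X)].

1.6272

E[min(S,X)] = Σ_s Σ_x min(s,x) · P(S=s)P(X=x)
 = 0·0.1664 + 1·0.1536 + 0·0.1716 + 4·0.1584 + 0·0.182 + 5·0.168
 = 0 + 0.1536 + 0 + 0.6336 + 0 + 0.84
 = 1.6272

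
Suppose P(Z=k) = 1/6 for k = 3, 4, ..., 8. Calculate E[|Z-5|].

1.5

E[|Z-5|] = Σ |z-5|·P(Z=z)
 = 2·1/6 + 1·1/6 + 0·1/6 + 1·1/6 + 2·1/6 + 3·1/6
 = 1/3 + 1/6 + 0 + 1/6 + 1/3 + 1/2
 = 3/2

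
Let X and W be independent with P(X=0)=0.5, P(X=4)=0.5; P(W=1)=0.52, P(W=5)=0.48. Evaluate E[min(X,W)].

E[min(X,W)] = Σ_x Σ_w min(x,w) · P(X=x)P(W=w)
 = 0·0.26 + 0·0.24 + 1·0.26 + 4·0.24
 = 0 + 0 + 0.26 + 0.96
 = 1.22

1.22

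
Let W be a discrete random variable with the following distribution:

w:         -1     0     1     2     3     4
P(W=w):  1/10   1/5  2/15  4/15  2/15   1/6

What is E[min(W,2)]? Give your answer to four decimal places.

E[min(W,2)] = Σ min(w,2)·P(W=w)
 = (-1)·1/10 + 0·1/5 + 1·2/15 + 2·4/15 + 2·2/15 + 2·1/6
 = (-1/10) + 0 + 2/15 + 8/15 + 4/15 + 1/3
 = 7/6

1.1667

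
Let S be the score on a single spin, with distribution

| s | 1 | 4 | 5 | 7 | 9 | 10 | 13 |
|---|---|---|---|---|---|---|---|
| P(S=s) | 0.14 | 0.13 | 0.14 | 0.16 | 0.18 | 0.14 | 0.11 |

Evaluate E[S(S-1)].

E[S(S-1)] = Σ s(s-1)·P(S=s)
 = 0·0.14 + 12·0.13 + 20·0.14 + 42·0.16 + 72·0.18 + 90·0.14 + 156·0.11
 = 0 + 1.56 + 2.8 + 6.72 + 12.96 + 12.6 + 17.16
 = 53.8

53.8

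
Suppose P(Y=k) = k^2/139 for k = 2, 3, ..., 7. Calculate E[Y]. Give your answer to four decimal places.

5.6331

E[Y] = Σ y·P(Y=y)
 = 2·4/139 + 3·9/139 + 4·16/139 + 5·25/139 + 6·36/139 + 7·49/139
 = 8/139 + 27/139 + 64/139 + 125/139 + 216/139 + 343/139
 = 783/139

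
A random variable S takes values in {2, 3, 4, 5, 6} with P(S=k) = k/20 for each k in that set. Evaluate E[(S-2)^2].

E[(S-2)^2] = Σ (s-2)^2·P(S=s)
 = 0·1/10 + 1·3/20 + 4·1/5 + 9·1/4 + 16·3/10
 = 0 + 3/20 + 4/5 + 9/4 + 24/5
 = 8

8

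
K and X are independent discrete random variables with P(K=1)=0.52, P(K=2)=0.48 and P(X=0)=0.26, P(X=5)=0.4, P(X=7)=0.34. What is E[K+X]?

5.86

E[K+X] = Σ_k Σ_x (k+x) · P(K=k)P(X=x)
 = 1·0.1352 + 6·0.208 + 8·0.1768 + 2·0.1248 + 7·0.192 + 9·0.1632
 = 0.1352 + 1.248 + 1.4144 + 0.2496 + 1.344 + 1.4688
 = 5.86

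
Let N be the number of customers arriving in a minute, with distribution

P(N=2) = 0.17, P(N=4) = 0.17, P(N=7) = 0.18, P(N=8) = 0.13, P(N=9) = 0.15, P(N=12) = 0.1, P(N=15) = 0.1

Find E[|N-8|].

E[|N-8|] = Σ |n-8|·P(N=n)
 = 6·0.17 + 4·0.17 + 1·0.18 + 0·0.13 + 1·0.15 + 4·0.1 + 7·0.1
 = 1.02 + 0.68 + 0.18 + 0 + 0.15 + 0.4 + 0.7
 = 3.13

3.13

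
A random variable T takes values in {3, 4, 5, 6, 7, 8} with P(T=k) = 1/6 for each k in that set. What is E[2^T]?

84

E[2^T] = Σ 2^t·P(T=t)
 = 8·1/6 + 16·1/6 + 32·1/6 + 64·1/6 + 128·1/6 + 256·1/6
 = 4/3 + 8/3 + 16/3 + 32/3 + 64/3 + 128/3
 = 84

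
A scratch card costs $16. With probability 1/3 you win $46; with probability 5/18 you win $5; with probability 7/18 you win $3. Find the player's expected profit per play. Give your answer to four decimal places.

1.8889

E[payout] = 46·1/3 + 5·5/18 + 3·7/18
 = 46/3 + 25/18 + 7/6
 = 161/9
Net = 161/9 - 16 = 17/9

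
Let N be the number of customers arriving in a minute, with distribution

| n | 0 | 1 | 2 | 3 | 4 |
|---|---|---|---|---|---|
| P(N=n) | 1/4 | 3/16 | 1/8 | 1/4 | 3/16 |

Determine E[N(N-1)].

4

E[N(N-1)] = Σ n(n-1)·P(N=n)
 = 0·1/4 + 0·3/16 + 2·1/8 + 6·1/4 + 12·3/16
 = 0 + 0 + 1/4 + 3/2 + 9/4
 = 4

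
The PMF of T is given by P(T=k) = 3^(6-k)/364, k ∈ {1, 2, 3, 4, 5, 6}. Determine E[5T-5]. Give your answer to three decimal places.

2.459

E[5T-5] = Σ (5t-5)·P(T=t)
 = 0·243/364 + 5·81/364 + 10·27/364 + 15·9/364 + 20·3/364 + 25·1/364
 = 0 + 405/364 + 135/182 + 135/364 + 15/91 + 25/364
 = 895/364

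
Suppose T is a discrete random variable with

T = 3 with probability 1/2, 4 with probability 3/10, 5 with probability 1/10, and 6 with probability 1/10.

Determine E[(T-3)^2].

E[(T-3)^2] = Σ (t-3)^2·P(T=t)
 = 0·1/2 + 1·3/10 + 4·1/10 + 9·1/10
 = 0 + 3/10 + 2/5 + 9/10
 = 8/5

1.6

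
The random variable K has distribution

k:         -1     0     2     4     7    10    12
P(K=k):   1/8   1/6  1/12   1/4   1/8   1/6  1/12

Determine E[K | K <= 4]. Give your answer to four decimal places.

1.6667

P(K <= 4) = 1/8 + 1/6 + 1/12 + 1/4 = 5/8.
E[K | K <= 4] = [(-1)·1/8 + 0·1/6 + 2·1/12 + 4·1/4] / (5/8)
 = 25/24 / (5/8)
 = 5/3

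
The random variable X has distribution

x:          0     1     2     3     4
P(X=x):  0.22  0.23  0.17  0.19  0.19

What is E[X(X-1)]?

E[X(X-1)] = Σ x(x-1)·P(X=x)
 = 0·0.22 + 0·0.23 + 2·0.17 + 6·0.19 + 12·0.19
 = 0 + 0 + 0.34 + 1.14 + 2.28
 = 3.76

3.76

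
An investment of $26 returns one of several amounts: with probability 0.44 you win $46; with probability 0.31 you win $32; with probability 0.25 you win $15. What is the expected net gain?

7.91

E[payout] = 46·0.44 + 32·0.31 + 15·0.25
 = 20.24 + 9.92 + 3.75
 = 33.91
Net = 33.91 - 26 = 7.91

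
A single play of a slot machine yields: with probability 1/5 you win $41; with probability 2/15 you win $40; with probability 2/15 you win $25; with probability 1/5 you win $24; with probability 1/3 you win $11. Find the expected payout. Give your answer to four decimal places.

25.3333

E[payout] = 41·1/5 + 40·2/15 + 25·2/15 + 24·1/5 + 11·1/3
 = 41/5 + 16/3 + 10/3 + 24/5 + 11/3
 = 76/3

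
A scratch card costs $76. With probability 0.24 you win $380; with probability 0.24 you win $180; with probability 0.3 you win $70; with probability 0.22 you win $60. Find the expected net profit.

E[payout] = 380·0.24 + 180·0.24 + 70·0.3 + 60·0.22
 = 91.2 + 43.2 + 21 + 13.2
 = 168.6
Net = 168.6 - 76 = 92.6

92.6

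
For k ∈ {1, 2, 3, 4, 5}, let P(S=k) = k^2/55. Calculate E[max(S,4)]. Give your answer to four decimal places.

4.4545

E[max(S,4)] = Σ max(s,4)·P(S=s)
 = 4·1/55 + 4·4/55 + 4·9/55 + 4·16/55 + 5·5/11
 = 4/55 + 16/55 + 36/55 + 64/55 + 25/11
 = 49/11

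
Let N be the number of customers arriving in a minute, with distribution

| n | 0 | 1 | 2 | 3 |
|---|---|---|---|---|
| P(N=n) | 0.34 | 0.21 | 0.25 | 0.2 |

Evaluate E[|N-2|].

1.09

E[|N-2|] = Σ |n-2|·P(N=n)
 = 2·0.34 + 1·0.21 + 0·0.25 + 1·0.2
 = 0.68 + 0.21 + 0 + 0.2
 = 1.09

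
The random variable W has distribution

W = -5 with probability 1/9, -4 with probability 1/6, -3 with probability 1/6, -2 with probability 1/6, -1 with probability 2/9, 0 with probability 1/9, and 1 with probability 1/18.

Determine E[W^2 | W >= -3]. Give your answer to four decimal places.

P(W >= -3) = 1/6 + 1/6 + 2/9 + 1/9 + 1/18 = 13/18.
E[W^2 | W >= -3] = [9·1/6 + 4·1/6 + 1·2/9 + 0·1/9 + 1·1/18] / (13/18)
 = 22/9 / (13/18)
 = 44/13

3.3846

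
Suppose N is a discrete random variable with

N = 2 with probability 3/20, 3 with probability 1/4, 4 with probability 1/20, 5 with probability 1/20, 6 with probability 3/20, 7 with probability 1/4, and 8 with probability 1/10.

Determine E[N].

4.95

E[N] = Σ n·P(N=n)
 = 2·3/20 + 3·1/4 + 4·1/20 + 5·1/20 + 6·3/20 + 7·1/4 + 8·1/10
 = 3/10 + 3/4 + 1/5 + 1/4 + 9/10 + 7/4 + 4/5
 = 99/20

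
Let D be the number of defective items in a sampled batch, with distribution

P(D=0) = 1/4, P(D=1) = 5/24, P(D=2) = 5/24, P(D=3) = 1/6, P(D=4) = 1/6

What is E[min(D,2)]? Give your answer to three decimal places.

1.292

E[min(D,2)] = Σ min(d,2)·P(D=d)
 = 0·1/4 + 1·5/24 + 2·5/24 + 2·1/6 + 2·1/6
 = 0 + 5/24 + 5/12 + 1/3 + 1/3
 = 31/24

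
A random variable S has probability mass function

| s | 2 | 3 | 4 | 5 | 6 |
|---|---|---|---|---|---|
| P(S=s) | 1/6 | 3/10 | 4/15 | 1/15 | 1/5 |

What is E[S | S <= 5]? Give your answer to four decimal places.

3.2917

P(S <= 5) = 1/6 + 3/10 + 4/15 + 1/15 = 4/5.
E[S | S <= 5] = [2·1/6 + 3·3/10 + 4·4/15 + 5·1/15] / (4/5)
 = 79/30 / (4/5)
 = 79/24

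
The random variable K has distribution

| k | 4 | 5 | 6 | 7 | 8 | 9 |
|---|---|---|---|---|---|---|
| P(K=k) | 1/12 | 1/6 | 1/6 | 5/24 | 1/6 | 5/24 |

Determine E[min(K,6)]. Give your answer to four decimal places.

5.6667

E[min(K,6)] = Σ min(k,6)·P(K=k)
 = 4·1/12 + 5·1/6 + 6·1/6 + 6·5/24 + 6·1/6 + 6·5/24
 = 1/3 + 5/6 + 1 + 5/4 + 1 + 5/4
 = 17/3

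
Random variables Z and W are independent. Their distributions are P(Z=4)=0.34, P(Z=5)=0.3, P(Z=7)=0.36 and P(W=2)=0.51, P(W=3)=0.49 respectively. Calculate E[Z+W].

E[Z+W] = Σ_z Σ_w (z+w) · P(Z=z)P(W=w)
 = 6·0.1734 + 7·0.1666 + 7·0.153 + 8·0.147 + 9·0.1836 + 10·0.1764
 = 1.0404 + 1.1662 + 1.071 + 1.176 + 1.6524 + 1.764
 = 7.87

7.87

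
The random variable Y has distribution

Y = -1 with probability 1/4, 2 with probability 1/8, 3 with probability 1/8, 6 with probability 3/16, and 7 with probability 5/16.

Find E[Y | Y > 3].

P(Y > 3) = 3/16 + 5/16 = 1/2.
E[Y | Y > 3] = [6·3/16 + 7·5/16] / (1/2)
 = 53/16 / (1/2)
 = 53/8

6.625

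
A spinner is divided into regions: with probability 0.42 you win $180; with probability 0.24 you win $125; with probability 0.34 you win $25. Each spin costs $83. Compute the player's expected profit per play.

31.1

E[payout] = 180·0.42 + 125·0.24 + 25·0.34
 = 75.6 + 30 + 8.5
 = 114.1
Net = 114.1 - 83 = 31.1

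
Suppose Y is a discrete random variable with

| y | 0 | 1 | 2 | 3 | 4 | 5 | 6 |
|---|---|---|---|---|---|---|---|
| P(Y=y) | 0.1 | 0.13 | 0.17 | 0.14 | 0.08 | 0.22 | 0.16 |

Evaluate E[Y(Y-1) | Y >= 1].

12.6

P(Y >= 1) = 0.13 + 0.17 + 0.14 + 0.08 + 0.22 + 0.16 = 0.9.
E[Y(Y-1) | Y >= 1] = [0·0.13 + 2·0.17 + 6·0.14 + 12·0.08 + 20·0.22 + 30·0.16] / 0.9
 = 11.34 / 0.9
 = 63/5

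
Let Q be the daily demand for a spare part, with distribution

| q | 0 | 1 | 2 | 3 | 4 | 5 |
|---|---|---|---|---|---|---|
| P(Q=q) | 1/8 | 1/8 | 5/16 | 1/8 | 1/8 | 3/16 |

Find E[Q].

2.5625

E[Q] = Σ q·P(Q=q)
 = 0·1/8 + 1·1/8 + 2·5/16 + 3·1/8 + 4·1/8 + 5·3/16
 = 0 + 1/8 + 5/8 + 3/8 + 1/2 + 15/16
 = 41/16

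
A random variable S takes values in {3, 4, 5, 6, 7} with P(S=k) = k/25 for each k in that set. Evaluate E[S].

5.4

E[S] = Σ s·P(S=s)
 = 3·3/25 + 4·4/25 + 5·1/5 + 6·6/25 + 7·7/25
 = 9/25 + 16/25 + 1 + 36/25 + 49/25
 = 27/5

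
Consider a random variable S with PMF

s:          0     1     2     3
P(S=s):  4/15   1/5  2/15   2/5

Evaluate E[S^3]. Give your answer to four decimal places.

E[S^3] = Σ s^3·P(S=s)
 = 0·4/15 + 1·1/5 + 8·2/15 + 27·2/5
 = 0 + 1/5 + 16/15 + 54/5
 = 181/15

12.0667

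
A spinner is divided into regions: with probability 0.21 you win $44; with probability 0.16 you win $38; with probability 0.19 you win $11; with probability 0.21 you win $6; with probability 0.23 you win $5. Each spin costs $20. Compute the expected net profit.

E[payout] = 44·0.21 + 38·0.16 + 11·0.19 + 6·0.21 + 5·0.23
 = 9.24 + 6.08 + 2.09 + 1.26 + 1.15
 = 19.82
Net = 19.82 - 20 = -0.18

-0.18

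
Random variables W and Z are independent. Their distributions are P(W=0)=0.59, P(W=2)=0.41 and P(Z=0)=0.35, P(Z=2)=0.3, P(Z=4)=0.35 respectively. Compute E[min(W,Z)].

E[min(W,Z)] = Σ_w Σ_z min(w,z) · P(W=w)P(Z=z)
 = 0·0.2065 + 0·0.177 + 0·0.2065 + 0·0.1435 + 2·0.123 + 2·0.1435
 = 0 + 0 + 0 + 0 + 0.246 + 0.287
 = 0.533

0.533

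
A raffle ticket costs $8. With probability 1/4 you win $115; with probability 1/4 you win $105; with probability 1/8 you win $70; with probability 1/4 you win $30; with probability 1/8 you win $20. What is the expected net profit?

65.75

E[payout] = 115·1/4 + 105·1/4 + 70·1/8 + 30·1/4 + 20·1/8
 = 115/4 + 105/4 + 35/4 + 15/2 + 5/2
 = 295/4
Net = 295/4 - 8 = 263/4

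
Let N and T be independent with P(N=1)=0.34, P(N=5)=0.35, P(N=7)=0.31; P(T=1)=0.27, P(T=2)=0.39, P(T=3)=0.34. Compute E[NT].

8.8182

E[NT] = Σ_n Σ_t nt · P(N=n)P(T=t)
 = 1·0.0918 + 2·0.1326 + 3·0.1156 + 5·0.0945 + 10·0.1365 + 15·0.119 + 7·0.0837 + 14·0.1209 + 21·0.1054
 = 0.0918 + 0.2652 + 0.3468 + 0.4725 + 1.365 + 1.785 + 0.5859 + 1.6926 + 2.2134
 = 8.8182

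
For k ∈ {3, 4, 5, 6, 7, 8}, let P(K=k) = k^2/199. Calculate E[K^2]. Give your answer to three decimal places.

E[K^2] = Σ k^2·P(K=k)
 = 9·9/199 + 16·16/199 + 25·25/199 + 36·36/199 + 49·49/199 + 64·64/199
 = 81/199 + 256/199 + 625/199 + 1296/199 + 2401/199 + 4096/199
 = 8755/199

43.995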